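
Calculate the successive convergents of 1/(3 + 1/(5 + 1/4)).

0/1, 1/3, 5/16, 21/67

Using the convergent recurrence p_i = a_i*p_{i-1} + p_{i-2}, q_i = a_i*q_{i-1} + q_{i-2} with p_{-2}=0, p_{-1}=1, q_{-2}=1, q_{-1}=0:
  i=0: a_0=0, p_0 = 0*1 + 0 = 0, q_0 = 0*0 + 1 = 1.
  i=1: a_1=3, p_1 = 3*0 + 1 = 1, q_1 = 3*1 + 0 = 3.
  i=2: a_2=5, p_2 = 5*1 + 0 = 5, q_2 = 5*3 + 1 = 16.
  i=3: a_3=4, p_3 = 4*5 + 1 = 21, q_3 = 4*16 + 3 = 67.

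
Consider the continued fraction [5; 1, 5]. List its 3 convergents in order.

5/1, 6/1, 35/6

Using the convergent recurrence p_i = a_i*p_{i-1} + p_{i-2}, q_i = a_i*q_{i-1} + q_{i-2} with p_{-2}=0, p_{-1}=1, q_{-2}=1, q_{-1}=0:
  i=0: a_0=5, p_0 = 5*1 + 0 = 5, q_0 = 5*0 + 1 = 1.
  i=1: a_1=1, p_1 = 1*5 + 1 = 6, q_1 = 1*1 + 0 = 1.
  i=2: a_2=5, p_2 = 5*6 + 5 = 35, q_2 = 5*1 + 1 = 6.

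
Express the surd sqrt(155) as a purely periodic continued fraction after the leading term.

[12; (2, 4, 2, 24)]

Write x_i = (sqrt(155) + m_i)/d_i with (m_0, d_0) = (0, 1). a_0 = floor(sqrt(155)) = 12, since 12^2 = 144 <= 155 < 169 = 13^2.
Iterate m_{i+1} = d_i*a_i - m_i, d_{i+1} = (155 - m_{i+1}^2)/d_i, a_{i+1} = floor((a_0 + m_{i+1})/d_{i+1}):
  m_1 = 1*12 - 0 = 12, d_1 = (155 - 12^2)/1 = 11/1 = 11, a_1 = floor((12 + 12)/11) = 2.
  m_2 = 11*2 - 12 = 10, d_2 = (155 - 10^2)/11 = 55/11 = 5, a_2 = floor((12 + 10)/5) = 4.
  m_3 = 5*4 - 10 = 10, d_3 = (155 - 10^2)/5 = 55/5 = 11, a_3 = floor((12 + 10)/11) = 2.
  m_4 = 11*2 - 10 = 12, d_4 = (155 - 12^2)/11 = 11/11 = 1, a_4 = floor((12 + 12)/1) = 24.
  m_5 = 1*24 - 12 = 12, d_5 = (155 - 12^2)/1 = 11/1 = 11: (m_5, d_5) = (m_1, d_1) = (12, 11), so from here the quotients repeat a_1, ..., a_4; the period length is 4.
Hence the expansion of sqrt(155) is a_0 = 12 followed by the repeating block 2, 4, 2, 24 (period 4).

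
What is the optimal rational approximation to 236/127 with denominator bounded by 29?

Expand x = 236/127 as a continued fraction with the Euclidean algorithm:
  236 = 1*127 + 109, so a_0 = 1.
  127 = 1*109 + 18, so a_1 = 1.
  109 = 6*18 + 1, so a_2 = 6.
  18 = 18*1 + 0, so a_3 = 18.
so x = [1; 1, 6, 18].
Convergents (p_i = a_i*p_{i-1} + p_{i-2}, q_i = a_i*q_{i-1} + q_{i-2} with p_{-2}=0, p_{-1}=1, q_{-2}=1, q_{-1}=0), until the denominator exceeds 29:
  i=0: a_0=1, p_0 = 1*1 + 0 = 1, q_0 = 1*0 + 1 = 1.
  i=1: a_1=1, p_1 = 1*1 + 1 = 2, q_1 = 1*1 + 0 = 1.
  i=2: a_2=6, p_2 = 6*2 + 1 = 13, q_2 = 6*1 + 1 = 7.
  i=3: a_3=18, p_3 = 18*13 + 2 = 236, q_3 = 18*7 + 1 = 127.
q_3 = 127 > 29, so the last convergent with denominator <= 29 is p_2/q_2 = 13/7.
The closest fraction with denominator <= 29 is either p_2/q_2 or the intermediate fraction (k*p_2 + p_1)/(k*q_2 + q_1) with the largest k >= 1 whose denominator stays <= 29; these approach x as k grows, and every other convergent or intermediate fraction in range is farther away.
Largest k: floor((29 - q_1)/q_2) = floor((29 - 1)/7) = 4.
That gives (4*13 + 2)/(4*7 + 1) = 54/29.
Compare the errors: |x - 13/7| = |236*7 - 13*127|/(127*7) = 1/889, and |x - 54/29| = |236*29 - 54*127|/(127*29) = 14/3683.
Cross-multiplying, 1*3683 = 3683 < 12446 = 14*889, so 1/889 is smaller: the convergent 13/7 is closer to x than 54/29.

13/7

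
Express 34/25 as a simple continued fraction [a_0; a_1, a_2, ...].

Run the Euclidean algorithm on 34 and 25; the successive quotients are the partial quotients a_0, a_1, ... (each step inverts the fractional part left over by the previous one):
  34 = 1*25 + 9, so a_0 = 1.
  25 = 2*9 + 7, so a_1 = 2.
  9 = 1*7 + 2, so a_2 = 1.
  7 = 3*2 + 1, so a_3 = 3.
  2 = 2*1 + 0, so a_4 = 2.
The remainder reaches 0 after 5 divisions, so the expansion has 5 partial quotients, read off in order.

[1; 2, 1, 3, 2]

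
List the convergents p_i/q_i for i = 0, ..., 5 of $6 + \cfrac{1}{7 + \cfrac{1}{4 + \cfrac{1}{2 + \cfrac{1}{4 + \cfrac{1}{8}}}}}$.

Using the convergent recurrence p_i = a_i*p_{i-1} + p_{i-2}, q_i = a_i*q_{i-1} + q_{i-2} with p_{-2}=0, p_{-1}=1, q_{-2}=1, q_{-1}=0:
  i=0: a_0=6, p_0 = 6*1 + 0 = 6, q_0 = 6*0 + 1 = 1.
  i=1: a_1=7, p_1 = 7*6 + 1 = 43, q_1 = 7*1 + 0 = 7.
  i=2: a_2=4, p_2 = 4*43 + 6 = 178, q_2 = 4*7 + 1 = 29.
  i=3: a_3=2, p_3 = 2*178 + 43 = 399, q_3 = 2*29 + 7 = 65.
  i=4: a_4=4, p_4 = 4*399 + 178 = 1774, q_4 = 4*65 + 29 = 289.
  i=5: a_5=8, p_5 = 8*1774 + 399 = 14591, q_5 = 8*289 + 65 = 2377.

6/1, 43/7, 178/29, 399/65, 1774/289, 14591/2377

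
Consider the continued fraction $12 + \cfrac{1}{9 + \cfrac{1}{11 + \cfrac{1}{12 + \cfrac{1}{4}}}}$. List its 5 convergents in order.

Using the convergent recurrence p_i = a_i*p_{i-1} + p_{i-2}, q_i = a_i*q_{i-1} + q_{i-2} with p_{-2}=0, p_{-1}=1, q_{-2}=1, q_{-1}=0:
  i=0: a_0=12, p_0 = 12*1 + 0 = 12, q_0 = 12*0 + 1 = 1.
  i=1: a_1=9, p_1 = 9*12 + 1 = 109, q_1 = 9*1 + 0 = 9.
  i=2: a_2=11, p_2 = 11*109 + 12 = 1211, q_2 = 11*9 + 1 = 100.
  i=3: a_3=12, p_3 = 12*1211 + 109 = 14641, q_3 = 12*100 + 9 = 1209.
  i=4: a_4=4, p_4 = 4*14641 + 1211 = 59775, q_4 = 4*1209 + 100 = 4936.

12/1, 109/9, 1211/100, 14641/1209, 59775/4936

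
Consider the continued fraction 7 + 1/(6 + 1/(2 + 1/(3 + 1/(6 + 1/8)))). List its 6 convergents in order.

7/1, 43/6, 93/13, 322/45, 2025/283, 16522/2309

Using the convergent recurrence p_i = a_i*p_{i-1} + p_{i-2}, q_i = a_i*q_{i-1} + q_{i-2} with p_{-2}=0, p_{-1}=1, q_{-2}=1, q_{-1}=0:
  i=0: a_0=7, p_0 = 7*1 + 0 = 7, q_0 = 7*0 + 1 = 1.
  i=1: a_1=6, p_1 = 6*7 + 1 = 43, q_1 = 6*1 + 0 = 6.
  i=2: a_2=2, p_2 = 2*43 + 7 = 93, q_2 = 2*6 + 1 = 13.
  i=3: a_3=3, p_3 = 3*93 + 43 = 322, q_3 = 3*13 + 6 = 45.
  i=4: a_4=6, p_4 = 6*322 + 93 = 2025, q_4 = 6*45 + 13 = 283.
  i=5: a_5=8, p_5 = 8*2025 + 322 = 16522, q_5 = 8*283 + 45 = 2309.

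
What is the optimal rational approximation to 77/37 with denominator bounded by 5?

Expand x = 77/37 as a continued fraction with the Euclidean algorithm:
  77 = 2*37 + 3, so a_0 = 2.
  37 = 12*3 + 1, so a_1 = 12.
  3 = 3*1 + 0, so a_2 = 3.
so x = [2; 12, 3].
Convergents (p_i = a_i*p_{i-1} + p_{i-2}, q_i = a_i*q_{i-1} + q_{i-2} with p_{-2}=0, p_{-1}=1, q_{-2}=1, q_{-1}=0), until the denominator exceeds 5:
  i=0: a_0=2, p_0 = 2*1 + 0 = 2, q_0 = 2*0 + 1 = 1.
  i=1: a_1=12, p_1 = 12*2 + 1 = 25, q_1 = 12*1 + 0 = 12.
q_1 = 12 > 5, so the last convergent with denominator <= 5 is p_0/q_0 = 2/1.
The closest fraction with denominator <= 5 is either p_0/q_0 or the intermediate fraction (k*p_0 + p_{-1})/(k*q_0 + q_{-1}) with the largest k >= 1 whose denominator stays <= 5; these approach x as k grows, and every other convergent or intermediate fraction in range is farther away.
Largest k: floor((5 - q_{-1})/q_0) = floor((5 - 0)/1) = 5 (using the seeds p_{-1} = 1, q_{-1} = 0).
That gives (5*2 + 1)/(5*1 + 0) = 11/5.
Compare the errors: |x - 2/1| = |77*1 - 2*37|/(37*1) = 3/37, and |x - 11/5| = |77*5 - 11*37|/(37*5) = 22/185.
Cross-multiplying, 3*185 = 555 < 814 = 22*37, so 3/37 is smaller: the convergent 2/1 is closer to x than 11/5.

2/1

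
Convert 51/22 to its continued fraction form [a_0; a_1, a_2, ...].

[2; 3, 7]

Run the Euclidean algorithm on 51 and 22; the successive quotients are the partial quotients a_0, a_1, ... (each step inverts the fractional part left over by the previous one):
  51 = 2*22 + 7, so a_0 = 2.
  22 = 3*7 + 1, so a_1 = 3.
  7 = 7*1 + 0, so a_2 = 7.
The remainder reaches 0 after 3 divisions, so the expansion has 3 partial quotients, read off in order.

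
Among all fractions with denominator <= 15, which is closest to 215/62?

52/15

Expand x = 215/62 as a continued fraction with the Euclidean algorithm:
  215 = 3*62 + 29, so a_0 = 3.
  62 = 2*29 + 4, so a_1 = 2.
  29 = 7*4 + 1, so a_2 = 7.
  4 = 4*1 + 0, so a_3 = 4.
so x = [3; 2, 7, 4].
Convergents (p_i = a_i*p_{i-1} + p_{i-2}, q_i = a_i*q_{i-1} + q_{i-2} with p_{-2}=0, p_{-1}=1, q_{-2}=1, q_{-1}=0), until the denominator exceeds 15:
  i=0: a_0=3, p_0 = 3*1 + 0 = 3, q_0 = 3*0 + 1 = 1.
  i=1: a_1=2, p_1 = 2*3 + 1 = 7, q_1 = 2*1 + 0 = 2.
  i=2: a_2=7, p_2 = 7*7 + 3 = 52, q_2 = 7*2 + 1 = 15.
  i=3: a_3=4, p_3 = 4*52 + 7 = 215, q_3 = 4*15 + 2 = 62.
q_3 = 62 > 15, so the last convergent with denominator <= 15 is p_2/q_2 = 52/15.
The closest fraction with denominator <= 15 is either p_2/q_2 or the intermediate fraction (k*p_2 + p_1)/(k*q_2 + q_1) with the largest k >= 1 whose denominator stays <= 15; these approach x as k grows, and every other convergent or intermediate fraction in range is farther away.
Largest k: floor((15 - q_1)/q_2) = floor((15 - 2)/15) = 0.
Since k = 0, no intermediate fraction beyond p_2/q_2 has denominator <= 15, so the convergent 52/15 is the closest (its error is |215*15 - 52*62|/(62*15) = 1/930).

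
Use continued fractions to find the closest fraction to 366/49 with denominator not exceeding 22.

Expand x = 366/49 as a continued fraction with the Euclidean algorithm:
  366 = 7*49 + 23, so a_0 = 7.
  49 = 2*23 + 3, so a_1 = 2.
  23 = 7*3 + 2, so a_2 = 7.
  3 = 1*2 + 1, so a_3 = 1.
  2 = 2*1 + 0, so a_4 = 2.
so x = [7; 2, 7, 1, 2].
Convergents (p_i = a_i*p_{i-1} + p_{i-2}, q_i = a_i*q_{i-1} + q_{i-2} with p_{-2}=0, p_{-1}=1, q_{-2}=1, q_{-1}=0), until the denominator exceeds 22:
  i=0: a_0=7, p_0 = 7*1 + 0 = 7, q_0 = 7*0 + 1 = 1.
  i=1: a_1=2, p_1 = 2*7 + 1 = 15, q_1 = 2*1 + 0 = 2.
  i=2: a_2=7, p_2 = 7*15 + 7 = 112, q_2 = 7*2 + 1 = 15.
  i=3: a_3=1, p_3 = 1*112 + 15 = 127, q_3 = 1*15 + 2 = 17.
  i=4: a_4=2, p_4 = 2*127 + 112 = 366, q_4 = 2*17 + 15 = 49.
q_4 = 49 > 22, so the last convergent with denominator <= 22 is p_3/q_3 = 127/17.
The closest fraction with denominator <= 22 is either p_3/q_3 or the intermediate fraction (k*p_3 + p_2)/(k*q_3 + q_2) with the largest k >= 1 whose denominator stays <= 22; these approach x as k grows, and every other convergent or intermediate fraction in range is farther away.
Largest k: floor((22 - q_2)/q_3) = floor((22 - 15)/17) = 0.
Since k = 0, no intermediate fraction beyond p_3/q_3 has denominator <= 22, so the convergent 127/17 is the closest (its error is |366*17 - 127*49|/(49*17) = 1/833).

127/17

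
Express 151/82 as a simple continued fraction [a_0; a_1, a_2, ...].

[1; 1, 5, 3, 4]

Run the Euclidean algorithm on 151 and 82; the successive quotients are the partial quotients a_0, a_1, ... (each step inverts the fractional part left over by the previous one):
  151 = 1*82 + 69, so a_0 = 1.
  82 = 1*69 + 13, so a_1 = 1.
  69 = 5*13 + 4, so a_2 = 5.
  13 = 3*4 + 1, so a_3 = 3.
  4 = 4*1 + 0, so a_4 = 4.
The remainder reaches 0 after 5 divisions, so the expansion has 5 partial quotients, read off in order.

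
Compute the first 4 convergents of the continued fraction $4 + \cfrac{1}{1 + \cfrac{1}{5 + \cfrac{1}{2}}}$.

Using the convergent recurrence p_i = a_i*p_{i-1} + p_{i-2}, q_i = a_i*q_{i-1} + q_{i-2} with p_{-2}=0, p_{-1}=1, q_{-2}=1, q_{-1}=0:
  i=0: a_0=4, p_0 = 4*1 + 0 = 4, q_0 = 4*0 + 1 = 1.
  i=1: a_1=1, p_1 = 1*4 + 1 = 5, q_1 = 1*1 + 0 = 1.
  i=2: a_2=5, p_2 = 5*5 + 4 = 29, q_2 = 5*1 + 1 = 6.
  i=3: a_3=2, p_3 = 2*29 + 5 = 63, q_3 = 2*6 + 1 = 13.

4/1, 5/1, 29/6, 63/13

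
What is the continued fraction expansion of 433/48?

[9; 48]

Run the Euclidean algorithm on 433 and 48; the successive quotients are the partial quotients a_0, a_1, ... (each step inverts the fractional part left over by the previous one):
  433 = 9*48 + 1, so a_0 = 9.
  48 = 48*1 + 0, so a_1 = 48.
The remainder reaches 0 after 2 divisions, so the expansion has 2 partial quotients, read off in order.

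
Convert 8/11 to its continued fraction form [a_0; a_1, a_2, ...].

[0; 1, 2, 1, 2]

Run the Euclidean algorithm on 8 and 11; the successive quotients are the partial quotients a_0, a_1, ... (each step inverts the fractional part left over by the previous one):
  8 = 0*11 + 8, so a_0 = 0.
  11 = 1*8 + 3, so a_1 = 1.
  8 = 2*3 + 2, so a_2 = 2.
  3 = 1*2 + 1, so a_3 = 1.
  2 = 2*1 + 0, so a_4 = 2.
The remainder reaches 0 after 5 divisions, so the expansion has 5 partial quotients, read off in order.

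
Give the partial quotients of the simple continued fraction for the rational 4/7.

[0; 1, 1, 3]

Run the Euclidean algorithm on 4 and 7; the successive quotients are the partial quotients a_0, a_1, ... (each step inverts the fractional part left over by the previous one):
  4 = 0*7 + 4, so a_0 = 0.
  7 = 1*4 + 3, so a_1 = 1.
  4 = 1*3 + 1, so a_2 = 1.
  3 = 3*1 + 0, so a_3 = 3.
The remainder reaches 0 after 4 divisions, so the expansion has 4 partial quotients, read off in order.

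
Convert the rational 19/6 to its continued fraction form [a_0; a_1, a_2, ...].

Run the Euclidean algorithm on 19 and 6; the successive quotients are the partial quotients a_0, a_1, ... (each step inverts the fractional part left over by the previous one):
  19 = 3*6 + 1, so a_0 = 3.
  6 = 6*1 + 0, so a_1 = 6.
The remainder reaches 0 after 2 divisions, so the expansion has 2 partial quotients, read off in order.

[3; 6]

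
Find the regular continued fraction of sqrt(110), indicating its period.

[10; (2, 20)]

Write x_i = (sqrt(110) + m_i)/d_i with (m_0, d_0) = (0, 1). a_0 = floor(sqrt(110)) = 10, since 10^2 = 100 <= 110 < 121 = 11^2.
Iterate m_{i+1} = d_i*a_i - m_i, d_{i+1} = (110 - m_{i+1}^2)/d_i, a_{i+1} = floor((a_0 + m_{i+1})/d_{i+1}):
  m_1 = 1*10 - 0 = 10, d_1 = (110 - 10^2)/1 = 10/1 = 10, a_1 = floor((10 + 10)/10) = 2.
  m_2 = 10*2 - 10 = 10, d_2 = (110 - 10^2)/10 = 10/10 = 1, a_2 = floor((10 + 10)/1) = 20.
  m_3 = 1*20 - 10 = 10, d_3 = (110 - 10^2)/1 = 10/1 = 10: (m_3, d_3) = (m_1, d_1) = (10, 10), so from here the quotients repeat a_1, a_2; the period length is 2.
Hence the expansion of sqrt(110) is a_0 = 10 followed by the repeating block 2, 20 (period 2).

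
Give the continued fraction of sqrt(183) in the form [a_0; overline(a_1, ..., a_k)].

[13; overline(1, 1, 8, 1, 1, 26)]

Write x_i = (sqrt(183) + m_i)/d_i with (m_0, d_0) = (0, 1). a_0 = floor(sqrt(183)) = 13, since 13^2 = 169 <= 183 < 196 = 14^2.
Iterate m_{i+1} = d_i*a_i - m_i, d_{i+1} = (183 - m_{i+1}^2)/d_i, a_{i+1} = floor((a_0 + m_{i+1})/d_{i+1}):
  m_1 = 1*13 - 0 = 13, d_1 = (183 - 13^2)/1 = 14/1 = 14, a_1 = floor((13 + 13)/14) = 1.
  m_2 = 14*1 - 13 = 1, d_2 = (183 - 1^2)/14 = 182/14 = 13, a_2 = floor((13 + 1)/13) = 1.
  m_3 = 13*1 - 1 = 12, d_3 = (183 - 12^2)/13 = 39/13 = 3, a_3 = floor((13 + 12)/3) = 8.
  m_4 = 3*8 - 12 = 12, d_4 = (183 - 12^2)/3 = 39/3 = 13, a_4 = floor((13 + 12)/13) = 1.
  m_5 = 13*1 - 12 = 1, d_5 = (183 - 1^2)/13 = 182/13 = 14, a_5 = floor((13 + 1)/14) = 1.
  m_6 = 14*1 - 1 = 13, d_6 = (183 - 13^2)/14 = 14/14 = 1, a_6 = floor((13 + 13)/1) = 26.
  m_7 = 1*26 - 13 = 13, d_7 = (183 - 13^2)/1 = 14/1 = 14: (m_7, d_7) = (m_1, d_1) = (13, 14), so from here the quotients repeat a_1, ..., a_6; the period length is 6.
Hence the expansion of sqrt(183) is a_0 = 13 followed by the repeating block 1, 1, 8, 1, 1, 26 (period 6).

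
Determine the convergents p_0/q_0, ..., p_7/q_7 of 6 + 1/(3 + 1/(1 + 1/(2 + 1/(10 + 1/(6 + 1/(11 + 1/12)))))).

6/1, 19/3, 25/4, 69/11, 715/114, 4359/695, 48664/7759, 588327/93803

Using the convergent recurrence p_i = a_i*p_{i-1} + p_{i-2}, q_i = a_i*q_{i-1} + q_{i-2} with p_{-2}=0, p_{-1}=1, q_{-2}=1, q_{-1}=0:
  i=0: a_0=6, p_0 = 6*1 + 0 = 6, q_0 = 6*0 + 1 = 1.
  i=1: a_1=3, p_1 = 3*6 + 1 = 19, q_1 = 3*1 + 0 = 3.
  i=2: a_2=1, p_2 = 1*19 + 6 = 25, q_2 = 1*3 + 1 = 4.
  i=3: a_3=2, p_3 = 2*25 + 19 = 69, q_3 = 2*4 + 3 = 11.
  i=4: a_4=10, p_4 = 10*69 + 25 = 715, q_4 = 10*11 + 4 = 114.
  i=5: a_5=6, p_5 = 6*715 + 69 = 4359, q_5 = 6*114 + 11 = 695.
  i=6: a_6=11, p_6 = 11*4359 + 715 = 48664, q_6 = 11*695 + 114 = 7759.
  i=7: a_7=12, p_7 = 12*48664 + 4359 = 588327, q_7 = 12*7759 + 695 = 93803.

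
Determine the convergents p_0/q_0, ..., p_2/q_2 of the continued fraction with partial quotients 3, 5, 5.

Using the convergent recurrence p_i = a_i*p_{i-1} + p_{i-2}, q_i = a_i*q_{i-1} + q_{i-2} with p_{-2}=0, p_{-1}=1, q_{-2}=1, q_{-1}=0:
  i=0: a_0=3, p_0 = 3*1 + 0 = 3, q_0 = 3*0 + 1 = 1.
  i=1: a_1=5, p_1 = 5*3 + 1 = 16, q_1 = 5*1 + 0 = 5.
  i=2: a_2=5, p_2 = 5*16 + 3 = 83, q_2 = 5*5 + 1 = 26.

3/1, 16/5, 83/26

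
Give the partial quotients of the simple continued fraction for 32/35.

Run the Euclidean algorithm on 32 and 35; the successive quotients are the partial quotients a_0, a_1, ... (each step inverts the fractional part left over by the previous one):
  32 = 0*35 + 32, so a_0 = 0.
  35 = 1*32 + 3, so a_1 = 1.
  32 = 10*3 + 2, so a_2 = 10.
  3 = 1*2 + 1, so a_3 = 1.
  2 = 2*1 + 0, so a_4 = 2.
The remainder reaches 0 after 5 divisions, so the expansion has 5 partial quotients, read off in order.

[0; 1, 10, 1, 2]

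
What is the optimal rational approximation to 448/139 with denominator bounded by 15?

Expand x = 448/139 as a continued fraction with the Euclidean algorithm:
  448 = 3*139 + 31, so a_0 = 3.
  139 = 4*31 + 15, so a_1 = 4.
  31 = 2*15 + 1, so a_2 = 2.
  15 = 15*1 + 0, so a_3 = 15.
so x = [3; 4, 2, 15].
Convergents (p_i = a_i*p_{i-1} + p_{i-2}, q_i = a_i*q_{i-1} + q_{i-2} with p_{-2}=0, p_{-1}=1, q_{-2}=1, q_{-1}=0), until the denominator exceeds 15:
  i=0: a_0=3, p_0 = 3*1 + 0 = 3, q_0 = 3*0 + 1 = 1.
  i=1: a_1=4, p_1 = 4*3 + 1 = 13, q_1 = 4*1 + 0 = 4.
  i=2: a_2=2, p_2 = 2*13 + 3 = 29, q_2 = 2*4 + 1 = 9.
  i=3: a_3=15, p_3 = 15*29 + 13 = 448, q_3 = 15*9 + 4 = 139.
q_3 = 139 > 15, so the last convergent with denominator <= 15 is p_2/q_2 = 29/9.
The closest fraction with denominator <= 15 is either p_2/q_2 or the intermediate fraction (k*p_2 + p_1)/(k*q_2 + q_1) with the largest k >= 1 whose denominator stays <= 15; these approach x as k grows, and every other convergent or intermediate fraction in range is farther away.
Largest k: floor((15 - q_1)/q_2) = floor((15 - 4)/9) = 1.
That gives (1*29 + 13)/(1*9 + 4) = 42/13.
Compare the errors: |x - 29/9| = |448*9 - 29*139|/(139*9) = 1/1251, and |x - 42/13| = |448*13 - 42*139|/(139*13) = 14/1807.
Cross-multiplying, 1*1807 = 1807 < 17514 = 14*1251, so 1/1251 is smaller: the convergent 29/9 is closer to x than 42/13.

29/9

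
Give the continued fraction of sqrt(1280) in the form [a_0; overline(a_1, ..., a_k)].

Write x_i = (sqrt(1280) + m_i)/d_i with (m_0, d_0) = (0, 1). a_0 = floor(sqrt(1280)) = 35, since 35^2 = 1225 <= 1280 < 1296 = 36^2.
Iterate m_{i+1} = d_i*a_i - m_i, d_{i+1} = (1280 - m_{i+1}^2)/d_i, a_{i+1} = floor((a_0 + m_{i+1})/d_{i+1}):
  m_1 = 1*35 - 0 = 35, d_1 = (1280 - 35^2)/1 = 55/1 = 55, a_1 = floor((35 + 35)/55) = 1.
  m_2 = 55*1 - 35 = 20, d_2 = (1280 - 20^2)/55 = 880/55 = 16, a_2 = floor((35 + 20)/16) = 3.
  m_3 = 16*3 - 20 = 28, d_3 = (1280 - 28^2)/16 = 496/16 = 31, a_3 = floor((35 + 28)/31) = 2.
  m_4 = 31*2 - 28 = 34, d_4 = (1280 - 34^2)/31 = 124/31 = 4, a_4 = floor((35 + 34)/4) = 17.
  m_5 = 4*17 - 34 = 34, d_5 = (1280 - 34^2)/4 = 124/4 = 31, a_5 = floor((35 + 34)/31) = 2.
  m_6 = 31*2 - 34 = 28, d_6 = (1280 - 28^2)/31 = 496/31 = 16, a_6 = floor((35 + 28)/16) = 3.
  m_7 = 16*3 - 28 = 20, d_7 = (1280 - 20^2)/16 = 880/16 = 55, a_7 = floor((35 + 20)/55) = 1.
  m_8 = 55*1 - 20 = 35, d_8 = (1280 - 35^2)/55 = 55/55 = 1, a_8 = floor((35 + 35)/1) = 70.
  m_9 = 1*70 - 35 = 35, d_9 = (1280 - 35^2)/1 = 55/1 = 55: (m_9, d_9) = (m_1, d_1) = (35, 55), so from here the quotients repeat a_1, ..., a_8; the period length is 8.
Hence the expansion of sqrt(1280) is a_0 = 35 followed by the repeating block 1, 3, 2, 17, 2, 3, 1, 70 (period 8).

[35; overline(1, 3, 2, 17, 2, 3, 1, 70)]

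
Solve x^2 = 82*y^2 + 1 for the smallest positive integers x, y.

First expand sqrt(82) as a continued fraction. With x_i = (sqrt(82) + m_i)/d_i and (m_0, d_0) = (0, 1): a_0 = floor(sqrt(82)) = 9, since 9^2 = 81 <= 82 < 100 = 10^2.
Iterate m_{i+1} = d_i*a_i - m_i, d_{i+1} = (82 - m_{i+1}^2)/d_i, a_{i+1} = floor((a_0 + m_{i+1})/d_{i+1}):
  m_1 = 1*9 - 0 = 9, d_1 = (82 - 9^2)/1 = 1/1 = 1, a_1 = floor((9 + 9)/1) = 18.
  m_2 = 1*18 - 9 = 9, d_2 = (82 - 9^2)/1 = 1/1 = 1: (m_2, d_2) = (m_1, d_1) = (9, 1), so from here the quotient a_1 repeats; the period length is 1.
So sqrt(82) = [9; (18)] with period length k = 1.
k is odd, so (p_{k-1}, q_{k-1}) only solves x^2 - 82y^2 = -1 and the fundamental solution of x^2 - 82y^2 = 1 is (p_{2k-1}, q_{2k-1}) = (p_1, q_1); compute convergents through index 1, running through the period twice.
Convergents (p_i = a_i*p_{i-1} + p_{i-2}, q_i = a_i*q_{i-1} + q_{i-2} with p_{-2}=0, p_{-1}=1, q_{-2}=1, q_{-1}=0):
  i=0: a_0=9, p_0 = 9*1 + 0 = 9, q_0 = 9*0 + 1 = 1.
  i=1: a_1=18, p_1 = 18*9 + 1 = 163, q_1 = 18*1 + 0 = 18.
Indeed p_0^2 - 82*q_0^2 = 81 - 82 = -1, not +1.
Check: 163^2 - 82*18^2 = 26569 - 26568 = 1, so (x, y) = (163, 18) solves the equation, and by the theorem it is the least positive solution.

(x, y) = (163, 18)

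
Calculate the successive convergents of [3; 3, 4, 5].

Using the convergent recurrence p_i = a_i*p_{i-1} + p_{i-2}, q_i = a_i*q_{i-1} + q_{i-2} with p_{-2}=0, p_{-1}=1, q_{-2}=1, q_{-1}=0:
  i=0: a_0=3, p_0 = 3*1 + 0 = 3, q_0 = 3*0 + 1 = 1.
  i=1: a_1=3, p_1 = 3*3 + 1 = 10, q_1 = 3*1 + 0 = 3.
  i=2: a_2=4, p_2 = 4*10 + 3 = 43, q_2 = 4*3 + 1 = 13.
  i=3: a_3=5, p_3 = 5*43 + 10 = 225, q_3 = 5*13 + 3 = 68.

3/1, 10/3, 43/13, 225/68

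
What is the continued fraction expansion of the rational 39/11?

[3; 1, 1, 5]

Run the Euclidean algorithm on 39 and 11; the successive quotients are the partial quotients a_0, a_1, ... (each step inverts the fractional part left over by the previous one):
  39 = 3*11 + 6, so a_0 = 3.
  11 = 1*6 + 5, so a_1 = 1.
  6 = 1*5 + 1, so a_2 = 1.
  5 = 5*1 + 0, so a_3 = 5.
The remainder reaches 0 after 4 divisions, so the expansion has 4 partial quotients, read off in order.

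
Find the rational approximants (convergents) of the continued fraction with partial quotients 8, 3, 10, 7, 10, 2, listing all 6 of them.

8/1, 25/3, 258/31, 1831/220, 18568/2231, 38967/4682

Using the convergent recurrence p_i = a_i*p_{i-1} + p_{i-2}, q_i = a_i*q_{i-1} + q_{i-2} with p_{-2}=0, p_{-1}=1, q_{-2}=1, q_{-1}=0:
  i=0: a_0=8, p_0 = 8*1 + 0 = 8, q_0 = 8*0 + 1 = 1.
  i=1: a_1=3, p_1 = 3*8 + 1 = 25, q_1 = 3*1 + 0 = 3.
  i=2: a_2=10, p_2 = 10*25 + 8 = 258, q_2 = 10*3 + 1 = 31.
  i=3: a_3=7, p_3 = 7*258 + 25 = 1831, q_3 = 7*31 + 3 = 220.
  i=4: a_4=10, p_4 = 10*1831 + 258 = 18568, q_4 = 10*220 + 31 = 2231.
  i=5: a_5=2, p_5 = 2*18568 + 1831 = 38967, q_5 = 2*2231 + 220 = 4682.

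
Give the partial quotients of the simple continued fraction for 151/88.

Run the Euclidean algorithm on 151 and 88; the successive quotients are the partial quotients a_0, a_1, ... (each step inverts the fractional part left over by the previous one):
  151 = 1*88 + 63, so a_0 = 1.
  88 = 1*63 + 25, so a_1 = 1.
  63 = 2*25 + 13, so a_2 = 2.
  25 = 1*13 + 12, so a_3 = 1.
  13 = 1*12 + 1, so a_4 = 1.
  12 = 12*1 + 0, so a_5 = 12.
The remainder reaches 0 after 6 divisions, so the expansion has 6 partial quotients, read off in order.

[1; 1, 2, 1, 1, 12]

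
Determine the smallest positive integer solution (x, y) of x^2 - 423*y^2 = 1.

(x, y) = (4607, 224)

First expand sqrt(423) as a continued fraction. With x_i = (sqrt(423) + m_i)/d_i and (m_0, d_0) = (0, 1): a_0 = floor(sqrt(423)) = 20, since 20^2 = 400 <= 423 < 441 = 21^2.
Iterate m_{i+1} = d_i*a_i - m_i, d_{i+1} = (423 - m_{i+1}^2)/d_i, a_{i+1} = floor((a_0 + m_{i+1})/d_{i+1}):
  m_1 = 1*20 - 0 = 20, d_1 = (423 - 20^2)/1 = 23/1 = 23, a_1 = floor((20 + 20)/23) = 1.
  m_2 = 23*1 - 20 = 3, d_2 = (423 - 3^2)/23 = 414/23 = 18, a_2 = floor((20 + 3)/18) = 1.
  m_3 = 18*1 - 3 = 15, d_3 = (423 - 15^2)/18 = 198/18 = 11, a_3 = floor((20 + 15)/11) = 3.
  m_4 = 11*3 - 15 = 18, d_4 = (423 - 18^2)/11 = 99/11 = 9, a_4 = floor((20 + 18)/9) = 4.
  m_5 = 9*4 - 18 = 18, d_5 = (423 - 18^2)/9 = 99/9 = 11, a_5 = floor((20 + 18)/11) = 3.
  m_6 = 11*3 - 18 = 15, d_6 = (423 - 15^2)/11 = 198/11 = 18, a_6 = floor((20 + 15)/18) = 1.
  m_7 = 18*1 - 15 = 3, d_7 = (423 - 3^2)/18 = 414/18 = 23, a_7 = floor((20 + 3)/23) = 1.
  m_8 = 23*1 - 3 = 20, d_8 = (423 - 20^2)/23 = 23/23 = 1, a_8 = floor((20 + 20)/1) = 40.
  m_9 = 1*40 - 20 = 20, d_9 = (423 - 20^2)/1 = 23/1 = 23: (m_9, d_9) = (m_1, d_1) = (20, 23), so from here the quotients repeat a_1, ..., a_8; the period length is 8.
So sqrt(423) = [20; (1, 1, 3, 4, 3, 1, 1, 40)] with period length k = 8.
k is even, so the fundamental solution of x^2 - 423y^2 = 1 is (p_{k-1}, q_{k-1}) = (p_7, q_7); compute convergents through index 7.
Convergents (p_i = a_i*p_{i-1} + p_{i-2}, q_i = a_i*q_{i-1} + q_{i-2} with p_{-2}=0, p_{-1}=1, q_{-2}=1, q_{-1}=0):
  i=0: a_0=20, p_0 = 20*1 + 0 = 20, q_0 = 20*0 + 1 = 1.
  i=1: a_1=1, p_1 = 1*20 + 1 = 21, q_1 = 1*1 + 0 = 1.
  i=2: a_2=1, p_2 = 1*21 + 20 = 41, q_2 = 1*1 + 1 = 2.
  i=3: a_3=3, p_3 = 3*41 + 21 = 144, q_3 = 3*2 + 1 = 7.
  i=4: a_4=4, p_4 = 4*144 + 41 = 617, q_4 = 4*7 + 2 = 30.
  i=5: a_5=3, p_5 = 3*617 + 144 = 1995, q_5 = 3*30 + 7 = 97.
  i=6: a_6=1, p_6 = 1*1995 + 617 = 2612, q_6 = 1*97 + 30 = 127.
  i=7: a_7=1, p_7 = 1*2612 + 1995 = 4607, q_7 = 1*127 + 97 = 224.
Check: 4607^2 - 423*224^2 = 21224449 - 21224448 = 1, so (x, y) = (4607, 224) solves the equation, and by the theorem it is the least positive solution.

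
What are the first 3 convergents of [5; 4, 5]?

5/1, 21/4, 110/21

Using the convergent recurrence p_i = a_i*p_{i-1} + p_{i-2}, q_i = a_i*q_{i-1} + q_{i-2} with p_{-2}=0, p_{-1}=1, q_{-2}=1, q_{-1}=0:
  i=0: a_0=5, p_0 = 5*1 + 0 = 5, q_0 = 5*0 + 1 = 1.
  i=1: a_1=4, p_1 = 4*5 + 1 = 21, q_1 = 4*1 + 0 = 4.
  i=2: a_2=5, p_2 = 5*21 + 5 = 110, q_2 = 5*4 + 1 = 21.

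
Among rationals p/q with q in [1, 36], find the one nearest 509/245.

27/13

Expand x = 509/245 as a continued fraction with the Euclidean algorithm:
  509 = 2*245 + 19, so a_0 = 2.
  245 = 12*19 + 17, so a_1 = 12.
  19 = 1*17 + 2, so a_2 = 1.
  17 = 8*2 + 1, so a_3 = 8.
  2 = 2*1 + 0, so a_4 = 2.
so x = [2; 12, 1, 8, 2].
Convergents (p_i = a_i*p_{i-1} + p_{i-2}, q_i = a_i*q_{i-1} + q_{i-2} with p_{-2}=0, p_{-1}=1, q_{-2}=1, q_{-1}=0), until the denominator exceeds 36:
  i=0: a_0=2, p_0 = 2*1 + 0 = 2, q_0 = 2*0 + 1 = 1.
  i=1: a_1=12, p_1 = 12*2 + 1 = 25, q_1 = 12*1 + 0 = 12.
  i=2: a_2=1, p_2 = 1*25 + 2 = 27, q_2 = 1*12 + 1 = 13.
  i=3: a_3=8, p_3 = 8*27 + 25 = 241, q_3 = 8*13 + 12 = 116.
q_3 = 116 > 36, so the last convergent with denominator <= 36 is p_2/q_2 = 27/13.
The closest fraction with denominator <= 36 is either p_2/q_2 or the intermediate fraction (k*p_2 + p_1)/(k*q_2 + q_1) with the largest k >= 1 whose denominator stays <= 36; these approach x as k grows, and every other convergent or intermediate fraction in range is farther away.
Largest k: floor((36 - q_1)/q_2) = floor((36 - 12)/13) = 1.
That gives (1*27 + 25)/(1*13 + 12) = 52/25.
Compare the errors: |x - 27/13| = |509*13 - 27*245|/(245*13) = 2/3185, and |x - 52/25| = |509*25 - 52*245|/(245*25) = 15/6125.
Cross-multiplying, 2*6125 = 12250 < 47775 = 15*3185, so 2/3185 is smaller: the convergent 27/13 is closer to x than 52/25.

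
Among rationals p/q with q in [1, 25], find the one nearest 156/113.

29/21

Expand x = 156/113 as a continued fraction with the Euclidean algorithm:
  156 = 1*113 + 43, so a_0 = 1.
  113 = 2*43 + 27, so a_1 = 2.
  43 = 1*27 + 16, so a_2 = 1.
  27 = 1*16 + 11, so a_3 = 1.
  16 = 1*11 + 5, so a_4 = 1.
  11 = 2*5 + 1, so a_5 = 2.
  5 = 5*1 + 0, so a_6 = 5.
so x = [1; 2, 1, 1, 1, 2, 5].
Convergents (p_i = a_i*p_{i-1} + p_{i-2}, q_i = a_i*q_{i-1} + q_{i-2} with p_{-2}=0, p_{-1}=1, q_{-2}=1, q_{-1}=0), until the denominator exceeds 25:
  i=0: a_0=1, p_0 = 1*1 + 0 = 1, q_0 = 1*0 + 1 = 1.
  i=1: a_1=2, p_1 = 2*1 + 1 = 3, q_1 = 2*1 + 0 = 2.
  i=2: a_2=1, p_2 = 1*3 + 1 = 4, q_2 = 1*2 + 1 = 3.
  i=3: a_3=1, p_3 = 1*4 + 3 = 7, q_3 = 1*3 + 2 = 5.
  i=4: a_4=1, p_4 = 1*7 + 4 = 11, q_4 = 1*5 + 3 = 8.
  i=5: a_5=2, p_5 = 2*11 + 7 = 29, q_5 = 2*8 + 5 = 21.
  i=6: a_6=5, p_6 = 5*29 + 11 = 156, q_6 = 5*21 + 8 = 113.
q_6 = 113 > 25, so the last convergent with denominator <= 25 is p_5/q_5 = 29/21.
The closest fraction with denominator <= 25 is either p_5/q_5 or the intermediate fraction (k*p_5 + p_4)/(k*q_5 + q_4) with the largest k >= 1 whose denominator stays <= 25; these approach x as k grows, and every other convergent or intermediate fraction in range is farther away.
Largest k: floor((25 - q_4)/q_5) = floor((25 - 8)/21) = 0.
Since k = 0, no intermediate fraction beyond p_5/q_5 has denominator <= 25, so the convergent 29/21 is the closest (its error is |156*21 - 29*113|/(113*21) = 1/2373).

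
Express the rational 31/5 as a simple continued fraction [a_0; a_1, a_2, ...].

Run the Euclidean algorithm on 31 and 5; the successive quotients are the partial quotients a_0, a_1, ... (each step inverts the fractional part left over by the previous one):
  31 = 6*5 + 1, so a_0 = 6.
  5 = 5*1 + 0, so a_1 = 5.
The remainder reaches 0 after 2 divisions, so the expansion has 2 partial quotients, read off in order.

[6; 5]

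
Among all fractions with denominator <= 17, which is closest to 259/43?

6/1

Expand x = 259/43 as a continued fraction with the Euclidean algorithm:
  259 = 6*43 + 1, so a_0 = 6.
  43 = 43*1 + 0, so a_1 = 43.
so x = [6; 43].
Convergents (p_i = a_i*p_{i-1} + p_{i-2}, q_i = a_i*q_{i-1} + q_{i-2} with p_{-2}=0, p_{-1}=1, q_{-2}=1, q_{-1}=0), until the denominator exceeds 17:
  i=0: a_0=6, p_0 = 6*1 + 0 = 6, q_0 = 6*0 + 1 = 1.
  i=1: a_1=43, p_1 = 43*6 + 1 = 259, q_1 = 43*1 + 0 = 43.
q_1 = 43 > 17, so the last convergent with denominator <= 17 is p_0/q_0 = 6/1.
The closest fraction with denominator <= 17 is either p_0/q_0 or the intermediate fraction (k*p_0 + p_{-1})/(k*q_0 + q_{-1}) with the largest k >= 1 whose denominator stays <= 17; these approach x as k grows, and every other convergent or intermediate fraction in range is farther away.
Largest k: floor((17 - q_{-1})/q_0) = floor((17 - 0)/1) = 17 (using the seeds p_{-1} = 1, q_{-1} = 0).
That gives (17*6 + 1)/(17*1 + 0) = 103/17.
Compare the errors: |x - 6/1| = |259*1 - 6*43|/(43*1) = 1/43, and |x - 103/17| = |259*17 - 103*43|/(43*17) = 26/731.
Cross-multiplying, 1*731 = 731 < 1118 = 26*43, so 1/43 is smaller: the convergent 6/1 is closer to x than 103/17.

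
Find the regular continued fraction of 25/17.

[1; 2, 8]

Run the Euclidean algorithm on 25 and 17; the successive quotients are the partial quotients a_0, a_1, ... (each step inverts the fractional part left over by the previous one):
  25 = 1*17 + 8, so a_0 = 1.
  17 = 2*8 + 1, so a_1 = 2.
  8 = 8*1 + 0, so a_2 = 8.
The remainder reaches 0 after 3 divisions, so the expansion has 3 partial quotients, read off in order.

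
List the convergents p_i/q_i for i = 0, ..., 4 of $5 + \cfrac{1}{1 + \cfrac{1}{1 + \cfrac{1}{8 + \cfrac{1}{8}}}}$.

5/1, 6/1, 11/2, 94/17, 763/138

Using the convergent recurrence p_i = a_i*p_{i-1} + p_{i-2}, q_i = a_i*q_{i-1} + q_{i-2} with p_{-2}=0, p_{-1}=1, q_{-2}=1, q_{-1}=0:
  i=0: a_0=5, p_0 = 5*1 + 0 = 5, q_0 = 5*0 + 1 = 1.
  i=1: a_1=1, p_1 = 1*5 + 1 = 6, q_1 = 1*1 + 0 = 1.
  i=2: a_2=1, p_2 = 1*6 + 5 = 11, q_2 = 1*1 + 1 = 2.
  i=3: a_3=8, p_3 = 8*11 + 6 = 94, q_3 = 8*2 + 1 = 17.
  i=4: a_4=8, p_4 = 8*94 + 11 = 763, q_4 = 8*17 + 2 = 138.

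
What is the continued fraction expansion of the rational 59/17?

Run the Euclidean algorithm on 59 and 17; the successive quotients are the partial quotients a_0, a_1, ... (each step inverts the fractional part left over by the previous one):
  59 = 3*17 + 8, so a_0 = 3.
  17 = 2*8 + 1, so a_1 = 2.
  8 = 8*1 + 0, so a_2 = 8.
The remainder reaches 0 after 3 divisions, so the expansion has 3 partial quotients, read off in order.

[3; 2, 8]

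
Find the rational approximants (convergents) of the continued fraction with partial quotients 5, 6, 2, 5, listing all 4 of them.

5/1, 31/6, 67/13, 366/71

Using the convergent recurrence p_i = a_i*p_{i-1} + p_{i-2}, q_i = a_i*q_{i-1} + q_{i-2} with p_{-2}=0, p_{-1}=1, q_{-2}=1, q_{-1}=0:
  i=0: a_0=5, p_0 = 5*1 + 0 = 5, q_0 = 5*0 + 1 = 1.
  i=1: a_1=6, p_1 = 6*5 + 1 = 31, q_1 = 6*1 + 0 = 6.
  i=2: a_2=2, p_2 = 2*31 + 5 = 67, q_2 = 2*6 + 1 = 13.
  i=3: a_3=5, p_3 = 5*67 + 31 = 366, q_3 = 5*13 + 6 = 71.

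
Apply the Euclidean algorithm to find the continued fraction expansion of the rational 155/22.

Run the Euclidean algorithm on 155 and 22; the successive quotients are the partial quotients a_0, a_1, ... (each step inverts the fractional part left over by the previous one):
  155 = 7*22 + 1, so a_0 = 7.
  22 = 22*1 + 0, so a_1 = 22.
The remainder reaches 0 after 2 divisions, so the expansion has 2 partial quotients, read off in order.

[7; 22]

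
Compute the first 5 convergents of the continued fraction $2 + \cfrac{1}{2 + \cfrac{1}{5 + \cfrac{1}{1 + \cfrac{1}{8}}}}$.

2/1, 5/2, 27/11, 32/13, 283/115

Using the convergent recurrence p_i = a_i*p_{i-1} + p_{i-2}, q_i = a_i*q_{i-1} + q_{i-2} with p_{-2}=0, p_{-1}=1, q_{-2}=1, q_{-1}=0:
  i=0: a_0=2, p_0 = 2*1 + 0 = 2, q_0 = 2*0 + 1 = 1.
  i=1: a_1=2, p_1 = 2*2 + 1 = 5, q_1 = 2*1 + 0 = 2.
  i=2: a_2=5, p_2 = 5*5 + 2 = 27, q_2 = 5*2 + 1 = 11.
  i=3: a_3=1, p_3 = 1*27 + 5 = 32, q_3 = 1*11 + 2 = 13.
  i=4: a_4=8, p_4 = 8*32 + 27 = 283, q_4 = 8*13 + 11 = 115.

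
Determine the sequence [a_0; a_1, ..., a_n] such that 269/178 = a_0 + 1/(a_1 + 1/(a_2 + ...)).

Run the Euclidean algorithm on 269 and 178; the successive quotients are the partial quotients a_0, a_1, ... (each step inverts the fractional part left over by the previous one):
  269 = 1*178 + 91, so a_0 = 1.
  178 = 1*91 + 87, so a_1 = 1.
  91 = 1*87 + 4, so a_2 = 1.
  87 = 21*4 + 3, so a_3 = 21.
  4 = 1*3 + 1, so a_4 = 1.
  3 = 3*1 + 0, so a_5 = 3.
The remainder reaches 0 after 6 divisions, so the expansion has 6 partial quotients, read off in order.

[1; 1, 1, 21, 1, 3]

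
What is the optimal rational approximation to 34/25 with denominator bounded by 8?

11/8

Expand x = 34/25 as a continued fraction with the Euclidean algorithm:
  34 = 1*25 + 9, so a_0 = 1.
  25 = 2*9 + 7, so a_1 = 2.
  9 = 1*7 + 2, so a_2 = 1.
  7 = 3*2 + 1, so a_3 = 3.
  2 = 2*1 + 0, so a_4 = 2.
so x = [1; 2, 1, 3, 2].
Convergents (p_i = a_i*p_{i-1} + p_{i-2}, q_i = a_i*q_{i-1} + q_{i-2} with p_{-2}=0, p_{-1}=1, q_{-2}=1, q_{-1}=0), until the denominator exceeds 8:
  i=0: a_0=1, p_0 = 1*1 + 0 = 1, q_0 = 1*0 + 1 = 1.
  i=1: a_1=2, p_1 = 2*1 + 1 = 3, q_1 = 2*1 + 0 = 2.
  i=2: a_2=1, p_2 = 1*3 + 1 = 4, q_2 = 1*2 + 1 = 3.
  i=3: a_3=3, p_3 = 3*4 + 3 = 15, q_3 = 3*3 + 2 = 11.
q_3 = 11 > 8, so the last convergent with denominator <= 8 is p_2/q_2 = 4/3.
The closest fraction with denominator <= 8 is either p_2/q_2 or the intermediate fraction (k*p_2 + p_1)/(k*q_2 + q_1) with the largest k >= 1 whose denominator stays <= 8; these approach x as k grows, and every other convergent or intermediate fraction in range is farther away.
Largest k: floor((8 - q_1)/q_2) = floor((8 - 2)/3) = 2.
That gives (2*4 + 3)/(2*3 + 2) = 11/8.
Compare the errors: |x - 4/3| = |34*3 - 4*25|/(25*3) = 2/75, and |x - 11/8| = |34*8 - 11*25|/(25*8) = 3/200.
Cross-multiplying, 3*75 = 225 < 400 = 2*200, so 3/200 is smaller: the intermediate fraction 11/8 is closer to x than 4/3.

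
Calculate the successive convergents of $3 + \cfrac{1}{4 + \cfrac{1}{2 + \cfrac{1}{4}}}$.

3/1, 13/4, 29/9, 129/40

Using the convergent recurrence p_i = a_i*p_{i-1} + p_{i-2}, q_i = a_i*q_{i-1} + q_{i-2} with p_{-2}=0, p_{-1}=1, q_{-2}=1, q_{-1}=0:
  i=0: a_0=3, p_0 = 3*1 + 0 = 3, q_0 = 3*0 + 1 = 1.
  i=1: a_1=4, p_1 = 4*3 + 1 = 13, q_1 = 4*1 + 0 = 4.
  i=2: a_2=2, p_2 = 2*13 + 3 = 29, q_2 = 2*4 + 1 = 9.
  i=3: a_3=4, p_3 = 4*29 + 13 = 129, q_3 = 4*9 + 4 = 40.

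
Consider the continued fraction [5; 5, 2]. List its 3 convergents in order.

Using the convergent recurrence p_i = a_i*p_{i-1} + p_{i-2}, q_i = a_i*q_{i-1} + q_{i-2} with p_{-2}=0, p_{-1}=1, q_{-2}=1, q_{-1}=0:
  i=0: a_0=5, p_0 = 5*1 + 0 = 5, q_0 = 5*0 + 1 = 1.
  i=1: a_1=5, p_1 = 5*5 + 1 = 26, q_1 = 5*1 + 0 = 5.
  i=2: a_2=2, p_2 = 2*26 + 5 = 57, q_2 = 2*5 + 1 = 11.

5/1, 26/5, 57/11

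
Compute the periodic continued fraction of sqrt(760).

[27; (1, 1, 3, 5, 1, 5, 3, 1, 1, 54)]

Write x_i = (sqrt(760) + m_i)/d_i with (m_0, d_0) = (0, 1). a_0 = floor(sqrt(760)) = 27, since 27^2 = 729 <= 760 < 784 = 28^2.
Iterate m_{i+1} = d_i*a_i - m_i, d_{i+1} = (760 - m_{i+1}^2)/d_i, a_{i+1} = floor((a_0 + m_{i+1})/d_{i+1}):
  m_1 = 1*27 - 0 = 27, d_1 = (760 - 27^2)/1 = 31/1 = 31, a_1 = floor((27 + 27)/31) = 1.
  m_2 = 31*1 - 27 = 4, d_2 = (760 - 4^2)/31 = 744/31 = 24, a_2 = floor((27 + 4)/24) = 1.
  m_3 = 24*1 - 4 = 20, d_3 = (760 - 20^2)/24 = 360/24 = 15, a_3 = floor((27 + 20)/15) = 3.
  m_4 = 15*3 - 20 = 25, d_4 = (760 - 25^2)/15 = 135/15 = 9, a_4 = floor((27 + 25)/9) = 5.
  m_5 = 9*5 - 25 = 20, d_5 = (760 - 20^2)/9 = 360/9 = 40, a_5 = floor((27 + 20)/40) = 1.
  m_6 = 40*1 - 20 = 20, d_6 = (760 - 20^2)/40 = 360/40 = 9, a_6 = floor((27 + 20)/9) = 5.
  m_7 = 9*5 - 20 = 25, d_7 = (760 - 25^2)/9 = 135/9 = 15, a_7 = floor((27 + 25)/15) = 3.
  m_8 = 15*3 - 25 = 20, d_8 = (760 - 20^2)/15 = 360/15 = 24, a_8 = floor((27 + 20)/24) = 1.
  m_9 = 24*1 - 20 = 4, d_9 = (760 - 4^2)/24 = 744/24 = 31, a_9 = floor((27 + 4)/31) = 1.
  m_10 = 31*1 - 4 = 27, d_10 = (760 - 27^2)/31 = 31/31 = 1, a_10 = floor((27 + 27)/1) = 54.
  m_11 = 1*54 - 27 = 27, d_11 = (760 - 27^2)/1 = 31/1 = 31: (m_11, d_11) = (m_1, d_1) = (27, 31), so from here the quotients repeat a_1, ..., a_10; the period length is 10.
Hence the expansion of sqrt(760) is a_0 = 27 followed by the repeating block 1, 1, 3, 5, 1, 5, 3, 1, 1, 54 (period 10).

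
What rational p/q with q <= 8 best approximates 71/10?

57/8

Expand x = 71/10 as a continued fraction with the Euclidean algorithm:
  71 = 7*10 + 1, so a_0 = 7.
  10 = 10*1 + 0, so a_1 = 10.
so x = [7; 10].
Convergents (p_i = a_i*p_{i-1} + p_{i-2}, q_i = a_i*q_{i-1} + q_{i-2} with p_{-2}=0, p_{-1}=1, q_{-2}=1, q_{-1}=0), until the denominator exceeds 8:
  i=0: a_0=7, p_0 = 7*1 + 0 = 7, q_0 = 7*0 + 1 = 1.
  i=1: a_1=10, p_1 = 10*7 + 1 = 71, q_1 = 10*1 + 0 = 10.
q_1 = 10 > 8, so the last convergent with denominator <= 8 is p_0/q_0 = 7/1.
The closest fraction with denominator <= 8 is either p_0/q_0 or the intermediate fraction (k*p_0 + p_{-1})/(k*q_0 + q_{-1}) with the largest k >= 1 whose denominator stays <= 8; these approach x as k grows, and every other convergent or intermediate fraction in range is farther away.
Largest k: floor((8 - q_{-1})/q_0) = floor((8 - 0)/1) = 8 (using the seeds p_{-1} = 1, q_{-1} = 0).
That gives (8*7 + 1)/(8*1 + 0) = 57/8.
Compare the errors: |x - 7/1| = |71*1 - 7*10|/(10*1) = 1/10, and |x - 57/8| = |71*8 - 57*10|/(10*8) = 2/80.
Cross-multiplying, 2*10 = 20 < 80 = 1*80, so 2/80 is smaller: the intermediate fraction 57/8 is closer to x than 7/1.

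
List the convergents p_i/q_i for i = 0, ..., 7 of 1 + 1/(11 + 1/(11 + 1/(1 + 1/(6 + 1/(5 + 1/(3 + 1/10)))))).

1/1, 12/11, 133/122, 145/133, 1003/920, 5160/4733, 16483/15119, 169990/155923

Using the convergent recurrence p_i = a_i*p_{i-1} + p_{i-2}, q_i = a_i*q_{i-1} + q_{i-2} with p_{-2}=0, p_{-1}=1, q_{-2}=1, q_{-1}=0:
  i=0: a_0=1, p_0 = 1*1 + 0 = 1, q_0 = 1*0 + 1 = 1.
  i=1: a_1=11, p_1 = 11*1 + 1 = 12, q_1 = 11*1 + 0 = 11.
  i=2: a_2=11, p_2 = 11*12 + 1 = 133, q_2 = 11*11 + 1 = 122.
  i=3: a_3=1, p_3 = 1*133 + 12 = 145, q_3 = 1*122 + 11 = 133.
  i=4: a_4=6, p_4 = 6*145 + 133 = 1003, q_4 = 6*133 + 122 = 920.
  i=5: a_5=5, p_5 = 5*1003 + 145 = 5160, q_5 = 5*920 + 133 = 4733.
  i=6: a_6=3, p_6 = 3*5160 + 1003 = 16483, q_6 = 3*4733 + 920 = 15119.
  i=7: a_7=10, p_7 = 10*16483 + 5160 = 169990, q_7 = 10*15119 + 4733 = 155923.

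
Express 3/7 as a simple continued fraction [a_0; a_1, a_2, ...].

Run the Euclidean algorithm on 3 and 7; the successive quotients are the partial quotients a_0, a_1, ... (each step inverts the fractional part left over by the previous one):
  3 = 0*7 + 3, so a_0 = 0.
  7 = 2*3 + 1, so a_1 = 2.
  3 = 3*1 + 0, so a_2 = 3.
The remainder reaches 0 after 3 divisions, so the expansion has 3 partial quotients, read off in order.

[0; 2, 3]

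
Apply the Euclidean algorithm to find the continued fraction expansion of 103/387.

[0; 3, 1, 3, 8, 3]

Run the Euclidean algorithm on 103 and 387; the successive quotients are the partial quotients a_0, a_1, ... (each step inverts the fractional part left over by the previous one):
  103 = 0*387 + 103, so a_0 = 0.
  387 = 3*103 + 78, so a_1 = 3.
  103 = 1*78 + 25, so a_2 = 1.
  78 = 3*25 + 3, so a_3 = 3.
  25 = 8*3 + 1, so a_4 = 8.
  3 = 3*1 + 0, so a_5 = 3.
The remainder reaches 0 after 6 divisions, so the expansion has 6 partial quotients, read off in order.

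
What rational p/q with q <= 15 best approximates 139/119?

Expand x = 139/119 as a continued fraction with the Euclidean algorithm:
  139 = 1*119 + 20, so a_0 = 1.
  119 = 5*20 + 19, so a_1 = 5.
  20 = 1*19 + 1, so a_2 = 1.
  19 = 19*1 + 0, so a_3 = 19.
so x = [1; 5, 1, 19].
Convergents (p_i = a_i*p_{i-1} + p_{i-2}, q_i = a_i*q_{i-1} + q_{i-2} with p_{-2}=0, p_{-1}=1, q_{-2}=1, q_{-1}=0), until the denominator exceeds 15:
  i=0: a_0=1, p_0 = 1*1 + 0 = 1, q_0 = 1*0 + 1 = 1.
  i=1: a_1=5, p_1 = 5*1 + 1 = 6, q_1 = 5*1 + 0 = 5.
  i=2: a_2=1, p_2 = 1*6 + 1 = 7, q_2 = 1*5 + 1 = 6.
  i=3: a_3=19, p_3 = 19*7 + 6 = 139, q_3 = 19*6 + 5 = 119.
q_3 = 119 > 15, so the last convergent with denominator <= 15 is p_2/q_2 = 7/6.
The closest fraction with denominator <= 15 is either p_2/q_2 or the intermediate fraction (k*p_2 + p_1)/(k*q_2 + q_1) with the largest k >= 1 whose denominator stays <= 15; these approach x as k grows, and every other convergent or intermediate fraction in range is farther away.
Largest k: floor((15 - q_1)/q_2) = floor((15 - 5)/6) = 1.
That gives (1*7 + 6)/(1*6 + 5) = 13/11.
Compare the errors: |x - 7/6| = |139*6 - 7*119|/(119*6) = 1/714, and |x - 13/11| = |139*11 - 13*119|/(119*11) = 18/1309.
Cross-multiplying, 1*1309 = 1309 < 12852 = 18*714, so 1/714 is smaller: the convergent 7/6 is closer to x than 13/11.

7/6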